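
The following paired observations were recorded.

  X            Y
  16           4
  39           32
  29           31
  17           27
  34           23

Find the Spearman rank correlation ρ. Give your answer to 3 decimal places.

Rank X: 1, 5, 3, 2, 4
Rank Y: 1, 5, 4, 3, 2
d = rank(X) − rank(Y): 0, 0, -1, -1, 2; Σd² = 6
ρ = 1 − 6Σd² / [n(n²−1)] = 1 − 6×6 / (5×24) = 1 − 36/120 ≈ 0.700

0.700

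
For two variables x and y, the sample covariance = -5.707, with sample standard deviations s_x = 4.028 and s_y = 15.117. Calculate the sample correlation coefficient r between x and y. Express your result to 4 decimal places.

-0.0937

r = Cov(x,y) / (s_x · s_y) = -5.707 / (4.028 × 15.117)
  = -5.707 / 60.8913 ≈ -0.0937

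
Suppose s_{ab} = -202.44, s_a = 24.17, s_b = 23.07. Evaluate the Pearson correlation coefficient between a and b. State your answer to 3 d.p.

r = Cov(a,b) / (s_a · s_b) = -202.44 / (24.17 × 23.07)
  = -202.44 / 557.6019 ≈ -0.363

-0.363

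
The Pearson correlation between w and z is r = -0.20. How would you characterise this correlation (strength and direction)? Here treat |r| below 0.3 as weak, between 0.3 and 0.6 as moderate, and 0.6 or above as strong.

r = -0.20 < 0 so the relationship is negative.
|r| = 0.20, which falls in the weak range.

weak negative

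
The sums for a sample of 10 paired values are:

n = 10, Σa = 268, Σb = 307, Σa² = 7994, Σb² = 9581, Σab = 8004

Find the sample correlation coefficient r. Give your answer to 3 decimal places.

-0.628

r = (nΣab − ΣaΣb) / √[(nΣa² − (Σa)²)(nΣb² − (Σb)²)]
Numerator: 10×8004 − 268×307 = -2236
Denominator: √[(79940 − 71824)(95810 − 94249)] = √[8116 × 1561] = 3559.3646
r = -2236 / 3559.3646 ≈ -0.628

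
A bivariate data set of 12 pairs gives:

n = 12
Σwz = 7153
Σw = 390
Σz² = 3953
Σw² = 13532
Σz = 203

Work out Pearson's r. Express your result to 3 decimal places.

0.833

r = (nΣwz − ΣwΣz) / √[(nΣw² − (Σw)²)(nΣz² − (Σz)²)]
Numerator: 12×7153 − 390×203 = 6666
Denominator: √[(162384 − 152100)(47436 − 41209)] = √[10284 × 6227] = 8002.4039
r = 6666 / 8002.4039 ≈ 0.833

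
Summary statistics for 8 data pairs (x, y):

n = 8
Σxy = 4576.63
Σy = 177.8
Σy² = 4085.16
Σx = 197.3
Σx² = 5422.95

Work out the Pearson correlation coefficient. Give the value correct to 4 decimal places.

0.7026

r = (nΣxy − ΣxΣy) / √[(nΣx² − (Σx)²)(nΣy² − (Σy)²)]
Numerator: 8×4576.63 − 197.3×177.8 = 1533.1
Denominator: √[(43383.6 − 38927.29)(32681.28 − 31612.84)] = √[4456.31 × 1068.44] = 2182.0403
r = 1533.1 / 2182.0403 ≈ 0.7026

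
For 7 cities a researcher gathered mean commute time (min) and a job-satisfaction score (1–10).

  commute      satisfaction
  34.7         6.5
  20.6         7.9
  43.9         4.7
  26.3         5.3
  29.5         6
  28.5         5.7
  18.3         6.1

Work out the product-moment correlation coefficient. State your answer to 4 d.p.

-0.6010

n = 7, Σx = 201.8, Σy = 42.2, Σx² = 6264.74, Σy² = 260.54, Σxy = 1185.09
nΣxy − ΣxΣy = 8295.63 − 8515.96 = -220.33
nΣx² − (Σx)² = 43853.18 − 40723.24 = 3129.94; nΣy² − (Σy)² = 1823.78 − 1780.84 = 42.94
r = -220.33 / √(3129.94 × 42.94) = -220.33 / 366.6055 ≈ -0.6010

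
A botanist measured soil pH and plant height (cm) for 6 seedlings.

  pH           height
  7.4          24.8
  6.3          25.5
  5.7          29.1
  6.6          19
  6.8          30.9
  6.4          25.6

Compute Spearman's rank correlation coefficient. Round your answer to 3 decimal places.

-0.257

Rank pH: 6, 2, 1, 4, 5, 3
Rank height: 2, 3, 5, 1, 6, 4
d = rank(pH) − rank(height): 4, -1, -4, 3, -1, -1; Σd² = 44
ρ = 1 − 6Σd² / [n(n²−1)] = 1 − 6×44 / (6×35) = 1 − 264/210 ≈ -0.257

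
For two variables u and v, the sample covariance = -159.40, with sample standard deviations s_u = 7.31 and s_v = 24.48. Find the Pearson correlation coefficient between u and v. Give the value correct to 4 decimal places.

-0.8908

r = Cov(u,v) / (s_u · s_v) = -159.40 / (7.31 × 24.48)
  = -159.40 / 178.9488 ≈ -0.8908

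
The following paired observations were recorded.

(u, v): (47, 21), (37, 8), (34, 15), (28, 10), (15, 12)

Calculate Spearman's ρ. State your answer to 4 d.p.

Rank u: 5, 4, 3, 2, 1
Rank v: 5, 1, 4, 2, 3
d = rank(u) − rank(v): 0, 3, -1, 0, -2; Σd² = 14
ρ = 1 − 6Σd² / [n(n²−1)] = 1 − 6×14 / (5×24) = 1 − 84/120 ≈ 0.3000

0.3000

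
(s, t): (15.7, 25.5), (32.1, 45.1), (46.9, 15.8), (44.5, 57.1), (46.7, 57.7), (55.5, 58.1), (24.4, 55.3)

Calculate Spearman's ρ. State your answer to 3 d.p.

0.429

Rank s: 1, 3, 6, 4, 5, 7, 2
Rank t: 2, 3, 1, 5, 6, 7, 4
d = rank(s) − rank(t): -1, 0, 5, -1, -1, 0, -2; Σd² = 32
ρ = 1 − 6Σd² / [n(n²−1)] = 1 − 6×32 / (7×48) = 1 − 192/336 ≈ 0.429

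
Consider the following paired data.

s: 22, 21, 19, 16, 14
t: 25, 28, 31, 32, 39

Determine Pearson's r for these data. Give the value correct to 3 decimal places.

n = 5, Σs = 92, Σt = 155, Σs² = 1738, Σt² = 4915, Σst = 2785
nΣst − ΣsΣt = 13925 − 14260 = -335
nΣs² − (Σs)² = 8690 − 8464 = 226; nΣt² − (Σt)² = 24575 − 24025 = 550
r = -335 / √(226 × 550) = -335 / 352.5621 ≈ -0.950

-0.950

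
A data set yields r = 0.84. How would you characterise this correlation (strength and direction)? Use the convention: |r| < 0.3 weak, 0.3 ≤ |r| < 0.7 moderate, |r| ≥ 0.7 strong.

strong positive

r = 0.84 > 0 so the relationship is positive.
|r| = 0.84, which falls in the strong range.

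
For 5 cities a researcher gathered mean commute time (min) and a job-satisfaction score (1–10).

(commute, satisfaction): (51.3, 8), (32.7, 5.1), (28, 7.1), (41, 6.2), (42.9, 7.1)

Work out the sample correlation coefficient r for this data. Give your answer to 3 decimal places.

n = 5, Σx = 195.9, Σy = 33.5, Σx² = 8006.39, Σy² = 229.27, Σxy = 1334.76
nΣxy − ΣxΣy = 6673.8 − 6562.65 = 111.15
nΣx² − (Σx)² = 40031.95 − 38376.81 = 1655.14; nΣy² − (Σy)² = 1146.35 − 1122.25 = 24.1
r = 111.15 / √(1655.14 × 24.1) = 111.15 / 199.7220 ≈ 0.557

0.557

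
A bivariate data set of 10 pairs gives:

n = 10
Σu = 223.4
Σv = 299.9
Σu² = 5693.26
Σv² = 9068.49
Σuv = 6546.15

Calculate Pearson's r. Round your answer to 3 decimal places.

-0.672

r = (nΣuv − ΣuΣv) / √[(nΣu² − (Σu)²)(nΣv² − (Σv)²)]
Numerator: 10×6546.15 − 223.4×299.9 = -1536.16
Denominator: √[(56932.6 − 49907.56)(90684.9 − 89940.01)] = √[7025.04 × 744.89] = 2287.5494
r = -1536.16 / 2287.5494 ≈ -0.672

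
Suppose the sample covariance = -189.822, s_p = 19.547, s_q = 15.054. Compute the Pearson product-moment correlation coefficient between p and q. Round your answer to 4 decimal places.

-0.6451

r = Cov(p,q) / (s_p · s_q) = -189.822 / (19.547 × 15.054)
  = -189.822 / 294.2605 ≈ -0.6451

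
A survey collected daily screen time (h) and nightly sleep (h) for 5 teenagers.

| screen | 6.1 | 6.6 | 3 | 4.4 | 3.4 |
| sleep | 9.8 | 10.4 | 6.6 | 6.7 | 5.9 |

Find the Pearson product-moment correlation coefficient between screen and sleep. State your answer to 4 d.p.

0.9538

n = 5, Σx = 23.5, Σy = 39.4, Σx² = 120.69, Σy² = 327.46, Σxy = 197.76
nΣxy − ΣxΣy = 988.8 − 925.9 = 62.9
nΣx² − (Σx)² = 603.45 − 552.25 = 51.2; nΣy² − (Σy)² = 1637.3 − 1552.36 = 84.94
r = 62.9 / √(51.2 × 84.94) = 62.9 / 65.9464 ≈ 0.9538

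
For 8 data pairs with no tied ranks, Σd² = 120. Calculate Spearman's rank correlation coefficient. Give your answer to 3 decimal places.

ρ = 1 − 6Σd² / [n(n²−1)] = 1 − 6×120 / (8×63)
  = 1 − 720/504 = 1 − 1.4286 ≈ -0.429

-0.429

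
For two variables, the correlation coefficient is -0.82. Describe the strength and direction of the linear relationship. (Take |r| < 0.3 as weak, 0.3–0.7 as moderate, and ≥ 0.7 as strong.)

strong negative

r = -0.82 < 0 so the relationship is negative.
|r| = 0.82, which falls in the strong range.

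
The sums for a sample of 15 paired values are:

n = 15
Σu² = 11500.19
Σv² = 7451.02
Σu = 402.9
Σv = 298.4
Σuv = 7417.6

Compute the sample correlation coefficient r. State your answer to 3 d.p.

-0.589

r = (nΣuv − ΣuΣv) / √[(nΣu² − (Σu)²)(nΣv² − (Σv)²)]
Numerator: 15×7417.6 − 402.9×298.4 = -8961.36
Denominator: √[(172502.85 − 162328.41)(111765.3 − 89042.56)] = √[10174.44 × 22722.74] = 15204.9714
r = -8961.36 / 15204.9714 ≈ -0.589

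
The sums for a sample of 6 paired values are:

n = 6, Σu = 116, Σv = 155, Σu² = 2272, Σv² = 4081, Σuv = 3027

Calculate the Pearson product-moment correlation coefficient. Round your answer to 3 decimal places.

0.639

r = (nΣuv − ΣuΣv) / √[(nΣu² − (Σu)²)(nΣv² − (Σv)²)]
Numerator: 6×3027 − 116×155 = 182
Denominator: √[(13632 − 13456)(24486 − 24025)] = √[176 × 461] = 284.8438
r = 182 / 284.8438 ≈ 0.639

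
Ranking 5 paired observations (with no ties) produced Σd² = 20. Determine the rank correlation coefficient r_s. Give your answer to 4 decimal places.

ρ = 1 − 6Σd² / [n(n²−1)] = 1 − 6×20 / (5×24)
  = 1 − 120/120 = 1 − 1.00000 ≈ 0.0000

0.0000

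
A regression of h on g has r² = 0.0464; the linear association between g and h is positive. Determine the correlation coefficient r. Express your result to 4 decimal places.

|r| = √0.0464 = 0.2154
The association is positive, so r = 0.2154.

0.2154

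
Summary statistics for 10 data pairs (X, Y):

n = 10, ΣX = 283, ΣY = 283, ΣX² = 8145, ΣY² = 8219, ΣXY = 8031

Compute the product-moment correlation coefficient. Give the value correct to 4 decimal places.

0.1307

r = (nΣXY − ΣXΣY) / √[(nΣX² − (ΣX)²)(nΣY² − (ΣY)²)]
Numerator: 10×8031 − 283×283 = 221
Denominator: √[(81450 − 80089)(82190 − 80089)] = √[1361 × 2101] = 1690.9941
r = 221 / 1690.9941 ≈ 0.1307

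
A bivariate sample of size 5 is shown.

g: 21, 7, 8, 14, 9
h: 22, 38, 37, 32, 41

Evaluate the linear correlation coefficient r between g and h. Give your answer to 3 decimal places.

-0.954

n = 5, Σg = 59, Σh = 170, Σg² = 831, Σh² = 6002, Σgh = 1841
nΣgh − ΣgΣh = 9205 − 10030 = -825
nΣg² − (Σg)² = 4155 − 3481 = 674; nΣh² − (Σh)² = 30010 − 28900 = 1110
r = -825 / √(674 × 1110) = -825 / 864.9509 ≈ -0.954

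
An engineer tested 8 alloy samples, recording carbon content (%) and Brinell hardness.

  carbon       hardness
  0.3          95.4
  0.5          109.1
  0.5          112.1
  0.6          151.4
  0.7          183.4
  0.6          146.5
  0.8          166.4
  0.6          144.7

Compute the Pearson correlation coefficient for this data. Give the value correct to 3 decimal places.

n = 8, Σx = 4.6, Σy = 1109, Σx² = 2.8, Σy² = 160217.2, Σxy = 666.28
nΣxy − ΣxΣy = 5330.24 − 5101.4 = 228.84
nΣx² − (Σx)² = 22.4 − 21.16 = 1.24; nΣy² − (Σy)² = 1281737.6 − 1229881 = 51856.6
r = 228.84 / √(1.24 × 51856.6) = 228.84 / 253.5788 ≈ 0.902

0.902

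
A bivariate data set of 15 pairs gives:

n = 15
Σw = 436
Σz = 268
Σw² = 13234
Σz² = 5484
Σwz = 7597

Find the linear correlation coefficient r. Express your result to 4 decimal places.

r = (nΣwz − ΣwΣz) / √[(nΣw² − (Σw)²)(nΣz² − (Σz)²)]
Numerator: 15×7597 − 436×268 = -2893
Denominator: √[(198510 − 190096)(82260 − 71824)] = √[8414 × 10436] = 9370.6192
r = -2893 / 9370.6192 ≈ -0.3087

-0.3087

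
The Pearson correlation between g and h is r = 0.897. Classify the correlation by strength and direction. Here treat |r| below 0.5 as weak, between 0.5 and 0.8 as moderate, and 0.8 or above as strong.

r = 0.897 > 0 so the relationship is positive.
|r| = 0.897, which falls in the strong range.

strong positive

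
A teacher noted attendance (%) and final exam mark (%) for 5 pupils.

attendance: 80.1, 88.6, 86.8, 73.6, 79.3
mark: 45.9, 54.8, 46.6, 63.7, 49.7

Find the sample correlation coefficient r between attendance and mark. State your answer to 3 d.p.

n = 5, Σx = 408.4, Σy = 260.7, Σx² = 33505.66, Σy² = 13809.19, Σxy = 21206.28
nΣxy − ΣxΣy = 106031.4 − 106469.88 = -438.48
nΣx² − (Σx)² = 167528.3 − 166790.56 = 737.74; nΣy² − (Σy)² = 69045.95 − 67964.49 = 1081.46
r = -438.48 / √(737.74 × 1081.46) = -438.48 / 893.2168 ≈ -0.491

-0.491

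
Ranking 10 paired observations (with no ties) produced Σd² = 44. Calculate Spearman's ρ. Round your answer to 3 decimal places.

ρ = 1 − 6Σd² / [n(n²−1)] = 1 − 6×44 / (10×99)
  = 1 − 264/990 = 1 − 0.2667 ≈ 0.733

0.733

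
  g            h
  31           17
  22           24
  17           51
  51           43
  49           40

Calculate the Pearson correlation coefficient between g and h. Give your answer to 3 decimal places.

0.144

n = 5, Σg = 170, Σh = 175, Σg² = 6736, Σh² = 6915, Σgh = 6075
nΣgh − ΣgΣh = 30375 − 29750 = 625
nΣg² − (Σg)² = 33680 − 28900 = 4780; nΣh² − (Σh)² = 34575 − 30625 = 3950
r = 625 / √(4780 × 3950) = 625 / 4345.2273 ≈ 0.144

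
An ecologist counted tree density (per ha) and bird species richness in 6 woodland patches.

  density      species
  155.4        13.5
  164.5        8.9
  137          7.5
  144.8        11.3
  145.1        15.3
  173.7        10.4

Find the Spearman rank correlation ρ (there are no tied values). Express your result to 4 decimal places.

0.0857

Rank density: 4, 5, 1, 2, 3, 6
Rank species: 5, 2, 1, 4, 6, 3
d = rank(density) − rank(species): -1, 3, 0, -2, -3, 3; Σd² = 32
ρ = 1 − 6Σd² / [n(n²−1)] = 1 − 6×32 / (6×35) = 1 − 192/210 ≈ 0.0857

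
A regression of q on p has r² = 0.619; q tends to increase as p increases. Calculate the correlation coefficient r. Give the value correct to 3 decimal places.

|r| = √0.619 = 0.787
The association is positive, so r = 0.787.

0.787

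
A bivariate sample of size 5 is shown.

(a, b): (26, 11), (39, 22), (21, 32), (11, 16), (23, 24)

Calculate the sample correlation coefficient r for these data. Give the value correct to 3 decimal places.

n = 5, Σa = 120, Σb = 105, Σa² = 3288, Σb² = 2461, Σab = 2544
nΣab − ΣaΣb = 12720 − 12600 = 120
nΣa² − (Σa)² = 16440 − 14400 = 2040; nΣb² − (Σb)² = 12305 − 11025 = 1280
r = 120 / √(2040 × 1280) = 120 / 1615.9208 ≈ 0.074

0.074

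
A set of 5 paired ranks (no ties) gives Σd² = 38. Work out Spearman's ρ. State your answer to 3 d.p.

ρ = 1 − 6Σd² / [n(n²−1)] = 1 − 6×38 / (5×24)
  = 1 − 228/120 = 1 − 1.9000 ≈ -0.900

-0.900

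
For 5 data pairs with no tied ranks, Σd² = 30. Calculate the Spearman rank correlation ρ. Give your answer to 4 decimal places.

ρ = 1 − 6Σd² / [n(n²−1)] = 1 − 6×30 / (5×24)
  = 1 − 180/120 = 1 − 1.50000 ≈ -0.5000

-0.5000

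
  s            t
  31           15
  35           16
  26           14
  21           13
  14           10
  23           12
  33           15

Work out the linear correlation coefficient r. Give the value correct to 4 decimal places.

0.9666

n = 7, Σs = 183, Σt = 95, Σs² = 5117, Σt² = 1315, Σst = 2573
nΣst − ΣsΣt = 18011 − 17385 = 626
nΣs² − (Σs)² = 35819 − 33489 = 2330; nΣt² − (Σt)² = 9205 − 9025 = 180
r = 626 / √(2330 × 180) = 626 / 647.6110 ≈ 0.9666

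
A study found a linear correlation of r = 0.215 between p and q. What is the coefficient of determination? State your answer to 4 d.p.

0.0462

r² = (0.215)² = 0.0462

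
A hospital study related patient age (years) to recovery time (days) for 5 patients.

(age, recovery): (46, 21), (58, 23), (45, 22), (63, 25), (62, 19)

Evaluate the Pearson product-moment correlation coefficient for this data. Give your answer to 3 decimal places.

0.193

n = 5, Σx = 274, Σy = 110, Σx² = 15318, Σy² = 2440, Σxy = 6043
nΣxy − ΣxΣy = 30215 − 30140 = 75
nΣx² − (Σx)² = 76590 − 75076 = 1514; nΣy² − (Σy)² = 12200 − 12100 = 100
r = 75 / √(1514 × 100) = 75 / 389.1015 ≈ 0.193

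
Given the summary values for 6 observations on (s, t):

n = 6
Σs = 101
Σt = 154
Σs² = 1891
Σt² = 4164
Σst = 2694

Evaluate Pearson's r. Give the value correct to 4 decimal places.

0.5063

r = (nΣst − ΣsΣt) / √[(nΣs² − (Σs)²)(nΣt² − (Σt)²)]
Numerator: 6×2694 − 101×154 = 610
Denominator: √[(11346 − 10201)(24984 − 23716)] = √[1145 × 1268] = 1204.9315
r = 610 / 1204.9315 ≈ 0.5063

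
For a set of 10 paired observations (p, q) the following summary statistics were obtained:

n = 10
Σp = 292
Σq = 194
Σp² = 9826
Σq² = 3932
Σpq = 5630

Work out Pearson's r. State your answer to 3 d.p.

r = (nΣpq − ΣpΣq) / √[(nΣp² − (Σp)²)(nΣq² − (Σq)²)]
Numerator: 10×5630 − 292×194 = -348
Denominator: √[(98260 − 85264)(39320 − 37636)] = √[12996 × 1684] = 4678.1689
r = -348 / 4678.1689 ≈ -0.074

-0.074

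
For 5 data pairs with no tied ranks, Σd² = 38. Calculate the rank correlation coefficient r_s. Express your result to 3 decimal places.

-0.900

ρ = 1 − 6Σd² / [n(n²−1)] = 1 − 6×38 / (5×24)
  = 1 − 228/120 = 1 − 1.9000 ≈ -0.900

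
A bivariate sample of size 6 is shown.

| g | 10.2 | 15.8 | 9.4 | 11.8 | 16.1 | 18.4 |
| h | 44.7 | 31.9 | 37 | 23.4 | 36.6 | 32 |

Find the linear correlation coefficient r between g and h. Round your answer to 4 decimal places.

-0.2915

n = 6, Σg = 81.7, Σh = 205.6, Σg² = 1179.05, Σh² = 7295.82, Σgh = 2761.94
nΣgh − ΣgΣh = 16571.64 − 16797.52 = -225.88
nΣg² − (Σg)² = 7074.3 − 6674.89 = 399.41; nΣh² − (Σh)² = 43774.92 − 42271.36 = 1503.56
r = -225.88 / √(399.41 × 1503.56) = -225.88 / 774.9432 ≈ -0.2915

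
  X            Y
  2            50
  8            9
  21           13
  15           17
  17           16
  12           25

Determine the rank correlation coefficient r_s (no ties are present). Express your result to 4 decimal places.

-0.4286

Rank X: 1, 2, 6, 4, 5, 3
Rank Y: 6, 1, 2, 4, 3, 5
d = rank(X) − rank(Y): -5, 1, 4, 0, 2, -2; Σd² = 50
ρ = 1 − 6Σd² / [n(n²−1)] = 1 − 6×50 / (6×35) = 1 − 300/210 ≈ -0.4286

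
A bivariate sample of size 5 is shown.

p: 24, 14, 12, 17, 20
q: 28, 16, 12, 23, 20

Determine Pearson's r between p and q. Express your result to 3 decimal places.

n = 5, Σp = 87, Σq = 99, Σp² = 1605, Σq² = 2113, Σpq = 1831
nΣpq − ΣpΣq = 9155 − 8613 = 542
nΣp² − (Σp)² = 8025 − 7569 = 456; nΣq² − (Σq)² = 10565 − 9801 = 764
r = 542 / √(456 × 764) = 542 / 590.2406 ≈ 0.918

0.918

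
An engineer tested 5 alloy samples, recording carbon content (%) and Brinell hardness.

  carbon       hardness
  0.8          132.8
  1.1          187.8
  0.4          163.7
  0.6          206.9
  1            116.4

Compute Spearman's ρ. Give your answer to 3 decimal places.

-0.200

Rank carbon: 3, 5, 1, 2, 4
Rank hardness: 2, 4, 3, 5, 1
d = rank(carbon) − rank(hardness): 1, 1, -2, -3, 3; Σd² = 24
ρ = 1 − 6Σd² / [n(n²−1)] = 1 − 6×24 / (5×24) = 1 − 144/120 ≈ -0.200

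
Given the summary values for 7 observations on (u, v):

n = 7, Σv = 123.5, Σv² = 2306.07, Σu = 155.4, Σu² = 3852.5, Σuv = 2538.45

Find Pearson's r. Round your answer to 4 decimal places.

-0.8982

r = (nΣuv − ΣuΣv) / √[(nΣu² − (Σu)²)(nΣv² − (Σv)²)]
Numerator: 7×2538.45 − 155.4×123.5 = -1422.75
Denominator: √[(26967.5 − 24149.16)(16142.49 − 15252.25)] = √[2818.34 × 890.24] = 1583.9820
r = -1422.75 / 1583.9820 ≈ -0.8982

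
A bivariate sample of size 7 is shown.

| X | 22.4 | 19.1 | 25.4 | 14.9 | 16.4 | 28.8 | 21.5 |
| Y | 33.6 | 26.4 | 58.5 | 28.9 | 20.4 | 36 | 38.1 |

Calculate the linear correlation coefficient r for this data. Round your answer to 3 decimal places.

n = 7, ΣX = 148.5, ΣY = 241.9, ΣX² = 3294.39, ΣY² = 9247.15, ΣXY = 5363.9
nΣXY − ΣXΣY = 37547.3 − 35922.15 = 1625.15
nΣX² − (ΣX)² = 23060.73 − 22052.25 = 1008.48; nΣY² − (ΣY)² = 64730.05 − 58515.61 = 6214.44
r = 1625.15 / √(1008.48 × 6214.44) = 1625.15 / 2503.4253 ≈ 0.649

0.649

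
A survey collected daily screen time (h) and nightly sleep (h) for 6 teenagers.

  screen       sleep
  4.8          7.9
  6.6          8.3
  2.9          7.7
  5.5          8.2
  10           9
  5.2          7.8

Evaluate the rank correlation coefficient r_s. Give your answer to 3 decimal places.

Rank screen: 2, 5, 1, 4, 6, 3
Rank sleep: 3, 5, 1, 4, 6, 2
d = rank(screen) − rank(sleep): -1, 0, 0, 0, 0, 1; Σd² = 2
ρ = 1 − 6Σd² / [n(n²−1)] = 1 − 6×2 / (6×35) = 1 − 12/210 ≈ 0.943

0.943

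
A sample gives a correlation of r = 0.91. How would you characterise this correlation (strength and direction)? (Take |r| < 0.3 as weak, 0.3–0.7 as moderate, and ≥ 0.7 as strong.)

r = 0.91 > 0 so the relationship is positive.
|r| = 0.91, which falls in the strong range.

strong positive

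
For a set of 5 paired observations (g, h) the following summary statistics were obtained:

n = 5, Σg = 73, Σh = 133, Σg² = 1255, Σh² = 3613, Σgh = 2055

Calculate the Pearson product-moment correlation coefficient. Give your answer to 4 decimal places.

r = (nΣgh − ΣgΣh) / √[(nΣg² − (Σg)²)(nΣh² − (Σh)²)]
Numerator: 5×2055 − 73×133 = 566
Denominator: √[(6275 − 5329)(18065 − 17689)] = √[946 × 376] = 596.4025
r = 566 / 596.4025 ≈ 0.9490

0.9490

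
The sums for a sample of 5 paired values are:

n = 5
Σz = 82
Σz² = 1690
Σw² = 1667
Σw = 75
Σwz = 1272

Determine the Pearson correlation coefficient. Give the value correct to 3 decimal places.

0.097

r = (nΣwz − ΣwΣz) / √[(nΣw² − (Σw)²)(nΣz² − (Σz)²)]
Numerator: 5×1272 − 75×82 = 210
Denominator: √[(8335 − 5625)(8450 − 6724)] = √[2710 × 1726] = 2162.7436
r = 210 / 2162.7436 ≈ 0.097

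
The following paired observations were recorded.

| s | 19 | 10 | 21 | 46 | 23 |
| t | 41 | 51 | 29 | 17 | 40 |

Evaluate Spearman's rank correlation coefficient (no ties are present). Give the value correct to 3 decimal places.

-0.900

Rank s: 2, 1, 3, 5, 4
Rank t: 4, 5, 2, 1, 3
d = rank(s) − rank(t): -2, -4, 1, 4, 1; Σd² = 38
ρ = 1 − 6Σd² / [n(n²−1)] = 1 − 6×38 / (5×24) = 1 − 228/120 ≈ -0.900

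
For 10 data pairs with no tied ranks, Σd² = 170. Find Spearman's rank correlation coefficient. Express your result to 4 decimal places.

-0.0303

ρ = 1 − 6Σd² / [n(n²−1)] = 1 − 6×170 / (10×99)
  = 1 − 1020/990 = 1 − 1.03030 ≈ -0.0303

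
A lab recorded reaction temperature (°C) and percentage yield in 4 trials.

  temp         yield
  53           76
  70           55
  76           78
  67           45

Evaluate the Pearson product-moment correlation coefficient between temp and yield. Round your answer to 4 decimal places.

n = 4, Σx = 266, Σy = 254, Σx² = 17974, Σy² = 16910, Σxy = 16821
nΣxy − ΣxΣy = 67284 − 67564 = -280
nΣx² − (Σx)² = 71896 − 70756 = 1140; nΣy² − (Σy)² = 67640 − 64516 = 3124
r = -280 / √(1140 × 3124) = -280 / 1887.1566 ≈ -0.1484

-0.1484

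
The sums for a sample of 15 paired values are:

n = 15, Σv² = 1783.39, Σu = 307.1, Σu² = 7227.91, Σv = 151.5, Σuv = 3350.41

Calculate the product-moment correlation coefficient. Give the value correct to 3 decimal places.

0.510

r = (nΣuv − ΣuΣv) / √[(nΣu² − (Σu)²)(nΣv² − (Σv)²)]
Numerator: 15×3350.41 − 307.1×151.5 = 3730.5
Denominator: √[(108418.65 − 94310.41)(26750.85 − 22952.25)] = √[14108.24 × 3798.6] = 7320.6257
r = 3730.5 / 7320.6257 ≈ 0.510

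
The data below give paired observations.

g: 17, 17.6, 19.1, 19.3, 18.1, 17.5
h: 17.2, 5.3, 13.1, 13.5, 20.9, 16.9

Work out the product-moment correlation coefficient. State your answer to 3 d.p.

-0.098

n = 6, Σg = 108.6, Σh = 86.9, Σg² = 1969.92, Σh² = 1400.21, Σgh = 1570.48
nΣgh − ΣgΣh = 9422.88 − 9437.34 = -14.46
nΣg² − (Σg)² = 11819.52 − 11793.96 = 25.56; nΣh² − (Σh)² = 8401.26 − 7551.61 = 849.65
r = -14.46 / √(25.56 × 849.65) = -14.46 / 147.3671 ≈ -0.098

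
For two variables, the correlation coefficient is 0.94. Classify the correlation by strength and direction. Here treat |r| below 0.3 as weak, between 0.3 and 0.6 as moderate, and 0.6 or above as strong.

r = 0.94 > 0 so the relationship is positive.
|r| = 0.94, which falls in the strong range.

strong positive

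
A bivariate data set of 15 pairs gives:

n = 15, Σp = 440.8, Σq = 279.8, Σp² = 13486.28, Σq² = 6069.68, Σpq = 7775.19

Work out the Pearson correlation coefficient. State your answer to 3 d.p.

-0.664

r = (nΣpq − ΣpΣq) / √[(nΣp² − (Σp)²)(nΣq² − (Σq)²)]
Numerator: 15×7775.19 − 440.8×279.8 = -6707.99
Denominator: √[(202294.2 − 194304.64)(91045.2 − 78288.04)] = √[7989.56 × 12757.16] = 10095.7464
r = -6707.99 / 10095.7464 ≈ -0.664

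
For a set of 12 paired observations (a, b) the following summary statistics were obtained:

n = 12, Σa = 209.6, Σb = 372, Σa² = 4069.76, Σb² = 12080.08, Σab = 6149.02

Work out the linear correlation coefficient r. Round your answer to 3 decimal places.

r = (nΣab − ΣaΣb) / √[(nΣa² − (Σa)²)(nΣb² − (Σb)²)]
Numerator: 12×6149.02 − 209.6×372 = -4182.96
Denominator: √[(48837.12 − 43932.16)(144960.96 − 138384)] = √[4904.96 × 6576.96] = 5679.7646
r = -4182.96 / 5679.7646 ≈ -0.736

-0.736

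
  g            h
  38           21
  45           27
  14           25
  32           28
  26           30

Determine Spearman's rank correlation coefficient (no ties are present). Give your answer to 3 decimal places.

Rank g: 4, 5, 1, 3, 2
Rank h: 1, 3, 2, 4, 5
d = rank(g) − rank(h): 3, 2, -1, -1, -3; Σd² = 24
ρ = 1 − 6Σd² / [n(n²−1)] = 1 − 6×24 / (5×24) = 1 − 144/120 ≈ -0.200

-0.200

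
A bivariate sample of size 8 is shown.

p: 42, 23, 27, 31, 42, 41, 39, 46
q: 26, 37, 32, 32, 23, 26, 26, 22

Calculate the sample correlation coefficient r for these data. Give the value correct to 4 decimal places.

-0.9740

n = 8, Σp = 291, Σq = 224, Σp² = 11065, Σq² = 6458, Σpq = 7857
nΣpq − ΣpΣq = 62856 − 65184 = -2328
nΣp² − (Σp)² = 88520 − 84681 = 3839; nΣq² − (Σq)² = 51664 − 50176 = 1488
r = -2328 / √(3839 × 1488) = -2328 / 2390.0695 ≈ -0.9740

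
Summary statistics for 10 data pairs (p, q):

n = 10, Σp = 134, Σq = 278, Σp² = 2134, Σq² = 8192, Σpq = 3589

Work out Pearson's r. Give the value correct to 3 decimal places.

r = (nΣpq − ΣpΣq) / √[(nΣp² − (Σp)²)(nΣq² − (Σq)²)]
Numerator: 10×3589 − 134×278 = -1362
Denominator: √[(21340 − 17956)(81920 − 77284)] = √[3384 × 4636] = 3960.8363
r = -1362 / 3960.8363 ≈ -0.344

-0.344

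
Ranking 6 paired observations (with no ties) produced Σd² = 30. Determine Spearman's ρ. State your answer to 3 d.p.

0.143

ρ = 1 − 6Σd² / [n(n²−1)] = 1 − 6×30 / (6×35)
  = 1 − 180/210 = 1 − 0.8571 ≈ 0.143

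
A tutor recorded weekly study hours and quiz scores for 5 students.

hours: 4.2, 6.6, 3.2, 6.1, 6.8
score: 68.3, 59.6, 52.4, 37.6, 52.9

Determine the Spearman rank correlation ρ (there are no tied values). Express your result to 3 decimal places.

0.100

Rank hours: 2, 4, 1, 3, 5
Rank score: 5, 4, 2, 1, 3
d = rank(hours) − rank(score): -3, 0, -1, 2, 2; Σd² = 18
ρ = 1 − 6Σd² / [n(n²−1)] = 1 − 6×18 / (5×24) = 1 − 108/120 ≈ 0.100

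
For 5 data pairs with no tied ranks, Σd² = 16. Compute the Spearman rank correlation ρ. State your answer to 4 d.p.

ρ = 1 − 6Σd² / [n(n²−1)] = 1 − 6×16 / (5×24)
  = 1 − 96/120 = 1 − 0.80000 ≈ 0.2000

0.2000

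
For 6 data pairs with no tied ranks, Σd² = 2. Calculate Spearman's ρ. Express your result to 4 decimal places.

0.9429

ρ = 1 − 6Σd² / [n(n²−1)] = 1 − 6×2 / (6×35)
  = 1 − 12/210 = 1 − 0.05714 ≈ 0.9429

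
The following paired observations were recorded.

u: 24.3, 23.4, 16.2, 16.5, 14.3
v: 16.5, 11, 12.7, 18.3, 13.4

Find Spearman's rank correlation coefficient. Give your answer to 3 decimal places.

0.100

Rank u: 5, 4, 2, 3, 1
Rank v: 4, 1, 2, 5, 3
d = rank(u) − rank(v): 1, 3, 0, -2, -2; Σd² = 18
ρ = 1 − 6Σd² / [n(n²−1)] = 1 − 6×18 / (5×24) = 1 − 108/120 ≈ 0.100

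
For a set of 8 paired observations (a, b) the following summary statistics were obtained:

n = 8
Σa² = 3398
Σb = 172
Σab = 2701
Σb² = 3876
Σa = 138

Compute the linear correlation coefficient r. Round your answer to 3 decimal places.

r = (nΣab − ΣaΣb) / √[(nΣa² − (Σa)²)(nΣb² − (Σb)²)]
Numerator: 8×2701 − 138×172 = -2128
Denominator: √[(27184 − 19044)(31008 − 29584)] = √[8140 × 1424] = 3404.6086
r = -2128 / 3404.6086 ≈ -0.625

-0.625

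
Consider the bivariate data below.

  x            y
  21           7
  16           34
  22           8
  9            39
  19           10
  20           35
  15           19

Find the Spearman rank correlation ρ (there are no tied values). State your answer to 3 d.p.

-0.714

Rank x: 6, 3, 7, 1, 4, 5, 2
Rank y: 1, 5, 2, 7, 3, 6, 4
d = rank(x) − rank(y): 5, -2, 5, -6, 1, -1, -2; Σd² = 96
ρ = 1 − 6Σd² / [n(n²−1)] = 1 − 6×96 / (7×48) = 1 − 576/336 ≈ -0.714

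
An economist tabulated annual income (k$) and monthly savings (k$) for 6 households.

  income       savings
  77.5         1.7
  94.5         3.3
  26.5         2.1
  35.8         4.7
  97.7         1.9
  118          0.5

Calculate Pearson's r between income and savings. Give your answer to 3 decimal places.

-0.578

n = 6, Σx = 450, Σy = 14.2, Σx² = 40389.68, Σy² = 44.14, Σxy = 912.14
nΣxy − ΣxΣy = 5472.84 − 6390 = -917.16
nΣx² − (Σx)² = 242338.08 − 202500 = 39838.08; nΣy² − (Σy)² = 264.84 − 201.64 = 63.2
r = -917.16 / √(39838.08 × 63.2) = -917.16 / 1586.7472 ≈ -0.578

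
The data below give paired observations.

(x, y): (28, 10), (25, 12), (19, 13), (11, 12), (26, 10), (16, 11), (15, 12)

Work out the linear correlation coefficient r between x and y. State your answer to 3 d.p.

n = 7, Σx = 140, Σy = 80, Σx² = 3048, Σy² = 922, Σxy = 1575
nΣxy − ΣxΣy = 11025 − 11200 = -175
nΣx² − (Σx)² = 21336 − 19600 = 1736; nΣy² − (Σy)² = 6454 − 6400 = 54
r = -175 / √(1736 × 54) = -175 / 306.1764 ≈ -0.572

-0.572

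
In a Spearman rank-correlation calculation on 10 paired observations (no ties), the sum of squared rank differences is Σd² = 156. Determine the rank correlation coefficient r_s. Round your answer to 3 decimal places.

ρ = 1 − 6Σd² / [n(n²−1)] = 1 − 6×156 / (10×99)
  = 1 − 936/990 = 1 − 0.9455 ≈ 0.055

0.055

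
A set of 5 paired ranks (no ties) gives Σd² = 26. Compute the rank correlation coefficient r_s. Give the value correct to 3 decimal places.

-0.300

ρ = 1 − 6Σd² / [n(n²−1)] = 1 − 6×26 / (5×24)
  = 1 − 156/120 = 1 − 1.3000 ≈ -0.300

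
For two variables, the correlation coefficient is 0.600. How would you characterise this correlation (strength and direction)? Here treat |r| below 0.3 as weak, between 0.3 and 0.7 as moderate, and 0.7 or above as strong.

r = 0.600 > 0 so the relationship is positive.
|r| = 0.600, which falls in the moderate range.

moderate positive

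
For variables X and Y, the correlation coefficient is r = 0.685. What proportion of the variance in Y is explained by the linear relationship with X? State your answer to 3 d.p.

0.469

r² = (0.685)² = 0.469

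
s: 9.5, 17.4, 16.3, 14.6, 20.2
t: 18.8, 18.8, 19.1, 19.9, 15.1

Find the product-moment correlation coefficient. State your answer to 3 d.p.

n = 5, Σs = 78, Σt = 91.7, Σs² = 1279.9, Σt² = 1695.71, Σst = 1412.61
nΣst − ΣsΣt = 7063.05 − 7152.6 = -89.55
nΣs² − (Σs)² = 6399.5 − 6084 = 315.5; nΣt² − (Σt)² = 8478.55 − 8408.89 = 69.66
r = -89.55 / √(315.5 × 69.66) = -89.55 / 148.2489 ≈ -0.604

-0.604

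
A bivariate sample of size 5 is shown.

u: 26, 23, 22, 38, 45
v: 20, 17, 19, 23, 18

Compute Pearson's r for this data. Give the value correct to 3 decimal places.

n = 5, Σu = 154, Σv = 97, Σu² = 5158, Σv² = 1903, Σuv = 3013
nΣuv − ΣuΣv = 15065 − 14938 = 127
nΣu² − (Σu)² = 25790 − 23716 = 2074; nΣv² − (Σv)² = 9515 − 9409 = 106
r = 127 / √(2074 × 106) = 127 / 468.8752 ≈ 0.271

0.271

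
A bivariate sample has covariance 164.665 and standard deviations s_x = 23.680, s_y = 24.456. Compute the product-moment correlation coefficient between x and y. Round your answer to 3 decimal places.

r = Cov(x,y) / (s_x · s_y) = 164.665 / (23.680 × 24.456)
  = 164.665 / 579.1181 ≈ 0.284

0.284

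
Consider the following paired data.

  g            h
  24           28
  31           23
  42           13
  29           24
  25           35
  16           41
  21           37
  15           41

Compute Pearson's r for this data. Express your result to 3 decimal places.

n = 8, Σg = 203, Σh = 242, Σg² = 5689, Σh² = 8014, Σgh = 5550
nΣgh − ΣgΣh = 44400 − 49126 = -4726
nΣg² − (Σg)² = 45512 − 41209 = 4303; nΣh² − (Σh)² = 64112 − 58564 = 5548
r = -4726 / √(4303 × 5548) = -4726 / 4886.0049 ≈ -0.967

-0.967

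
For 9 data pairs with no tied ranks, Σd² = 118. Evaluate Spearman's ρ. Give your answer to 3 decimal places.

ρ = 1 − 6Σd² / [n(n²−1)] = 1 − 6×118 / (9×80)
  = 1 − 708/720 = 1 − 0.9833 ≈ 0.017

0.017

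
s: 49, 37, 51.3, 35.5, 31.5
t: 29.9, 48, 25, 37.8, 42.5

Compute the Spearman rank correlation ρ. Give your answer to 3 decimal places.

Rank s: 4, 3, 5, 2, 1
Rank t: 2, 5, 1, 3, 4
d = rank(s) − rank(t): 2, -2, 4, -1, -3; Σd² = 34
ρ = 1 − 6Σd² / [n(n²−1)] = 1 − 6×34 / (5×24) = 1 − 204/120 ≈ -0.700

-0.700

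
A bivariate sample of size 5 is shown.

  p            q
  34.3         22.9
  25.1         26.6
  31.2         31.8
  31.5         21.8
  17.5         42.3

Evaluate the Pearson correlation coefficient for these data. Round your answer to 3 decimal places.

-0.833

n = 5, Σp = 139.6, Σq = 145.4, Σp² = 4078.44, Σq² = 4507.74, Σpq = 3872.24
nΣpq − ΣpΣq = 19361.2 − 20297.84 = -936.64
nΣp² − (Σp)² = 20392.2 − 19488.16 = 904.04; nΣq² − (Σq)² = 22538.7 − 21141.16 = 1397.54
r = -936.64 / √(904.04 × 1397.54) = -936.64 / 1124.0249 ≈ -0.833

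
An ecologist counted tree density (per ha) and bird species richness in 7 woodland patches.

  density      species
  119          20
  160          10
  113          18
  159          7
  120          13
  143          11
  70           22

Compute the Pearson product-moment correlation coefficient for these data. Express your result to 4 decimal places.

-0.9007

n = 7, Σx = 884, Σy = 101, Σx² = 117560, Σy² = 1647, Σxy = 11800
nΣxy − ΣxΣy = 82600 − 89284 = -6684
nΣx² − (Σx)² = 822920 − 781456 = 41464; nΣy² − (Σy)² = 11529 − 10201 = 1328
r = -6684 / √(41464 × 1328) = -6684 / 7420.5250 ≈ -0.9007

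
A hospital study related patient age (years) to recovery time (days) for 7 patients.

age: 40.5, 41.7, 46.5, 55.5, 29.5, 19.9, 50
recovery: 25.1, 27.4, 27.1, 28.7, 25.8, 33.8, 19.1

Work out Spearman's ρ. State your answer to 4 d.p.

-0.1786

Rank age: 3, 4, 5, 7, 2, 1, 6
Rank recovery: 2, 5, 4, 6, 3, 7, 1
d = rank(age) − rank(recovery): 1, -1, 1, 1, -1, -6, 5; Σd² = 66
ρ = 1 − 6Σd² / [n(n²−1)] = 1 − 6×66 / (7×48) = 1 − 396/336 ≈ -0.1786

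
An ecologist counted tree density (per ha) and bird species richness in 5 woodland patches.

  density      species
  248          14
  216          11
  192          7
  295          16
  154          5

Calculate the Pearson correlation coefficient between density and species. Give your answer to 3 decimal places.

0.976

n = 5, Σx = 1105, Σy = 53, Σx² = 255765, Σy² = 647, Σxy = 12682
nΣxy − ΣxΣy = 63410 − 58565 = 4845
nΣx² − (Σx)² = 1278825 − 1221025 = 57800; nΣy² − (Σy)² = 3235 − 2809 = 426
r = 4845 / √(57800 × 426) = 4845 / 4962.1366 ≈ 0.976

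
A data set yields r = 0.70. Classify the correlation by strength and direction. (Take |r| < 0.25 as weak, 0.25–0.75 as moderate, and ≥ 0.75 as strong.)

r = 0.70 > 0 so the relationship is positive.
|r| = 0.70, which falls in the moderate range.

moderate positive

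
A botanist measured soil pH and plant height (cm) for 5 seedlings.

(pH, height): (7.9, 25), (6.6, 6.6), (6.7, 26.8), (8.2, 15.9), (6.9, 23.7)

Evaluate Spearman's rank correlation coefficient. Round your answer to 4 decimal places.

Rank pH: 4, 1, 2, 5, 3
Rank height: 4, 1, 5, 2, 3
d = rank(pH) − rank(height): 0, 0, -3, 3, 0; Σd² = 18
ρ = 1 − 6Σd² / [n(n²−1)] = 1 − 6×18 / (5×24) = 1 − 108/120 ≈ 0.1000

0.1000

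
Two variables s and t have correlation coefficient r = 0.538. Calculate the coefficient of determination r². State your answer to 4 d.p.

r² = (0.538)² = 0.2894

0.2894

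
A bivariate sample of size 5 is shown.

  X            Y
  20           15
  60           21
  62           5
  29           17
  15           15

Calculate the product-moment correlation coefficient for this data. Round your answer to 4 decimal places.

n = 5, ΣX = 186, ΣY = 73, ΣX² = 8910, ΣY² = 1205, ΣXY = 2588
nΣXY − ΣXΣY = 12940 − 13578 = -638
nΣX² − (ΣX)² = 44550 − 34596 = 9954; nΣY² − (ΣY)² = 6025 − 5329 = 696
r = -638 / √(9954 × 696) = -638 / 2632.1064 ≈ -0.2424

-0.2424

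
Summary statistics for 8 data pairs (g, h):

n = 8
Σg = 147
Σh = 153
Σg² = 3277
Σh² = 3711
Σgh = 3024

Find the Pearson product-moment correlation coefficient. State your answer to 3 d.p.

0.316

r = (nΣgh − ΣgΣh) / √[(nΣg² − (Σg)²)(nΣh² − (Σh)²)]
Numerator: 8×3024 − 147×153 = 1701
Denominator: √[(26216 − 21609)(29688 − 23409)] = √[4607 × 6279] = 5378.4155
r = 1701 / 5378.4155 ≈ 0.316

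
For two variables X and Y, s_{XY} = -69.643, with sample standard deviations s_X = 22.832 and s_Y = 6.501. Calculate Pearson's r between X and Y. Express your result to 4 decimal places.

-0.4692

r = Cov(X,Y) / (s_X · s_Y) = -69.643 / (22.832 × 6.501)
  = -69.643 / 148.4308 ≈ -0.4692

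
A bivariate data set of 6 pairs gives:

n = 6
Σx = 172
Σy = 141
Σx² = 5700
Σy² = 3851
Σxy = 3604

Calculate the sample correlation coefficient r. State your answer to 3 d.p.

-0.681

r = (nΣxy − ΣxΣy) / √[(nΣx² − (Σx)²)(nΣy² − (Σy)²)]
Numerator: 6×3604 − 172×141 = -2628
Denominator: √[(34200 − 29584)(23106 − 19881)] = √[4616 × 3225] = 3858.3157
r = -2628 / 3858.3157 ≈ -0.681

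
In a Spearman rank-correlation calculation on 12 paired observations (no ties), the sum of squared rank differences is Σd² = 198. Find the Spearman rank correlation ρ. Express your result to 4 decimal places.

ρ = 1 − 6Σd² / [n(n²−1)] = 1 − 6×198 / (12×143)
  = 1 − 1188/1716 = 1 − 0.69231 ≈ 0.3077

0.3077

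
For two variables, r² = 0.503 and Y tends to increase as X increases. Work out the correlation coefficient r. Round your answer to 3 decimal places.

0.709

|r| = √0.503 = 0.709
The association is positive, so r = 0.709.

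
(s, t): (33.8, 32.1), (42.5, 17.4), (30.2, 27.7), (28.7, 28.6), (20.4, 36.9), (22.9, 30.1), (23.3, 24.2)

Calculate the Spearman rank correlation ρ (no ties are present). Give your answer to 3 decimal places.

Rank s: 6, 7, 5, 4, 1, 2, 3
Rank t: 6, 1, 3, 4, 7, 5, 2
d = rank(s) − rank(t): 0, 6, 2, 0, -6, -3, 1; Σd² = 86
ρ = 1 − 6Σd² / [n(n²−1)] = 1 − 6×86 / (7×48) = 1 − 516/336 ≈ -0.536

-0.536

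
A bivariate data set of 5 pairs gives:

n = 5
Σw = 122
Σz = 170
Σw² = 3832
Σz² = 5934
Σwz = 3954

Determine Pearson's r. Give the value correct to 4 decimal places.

-0.5346

r = (nΣwz − ΣwΣz) / √[(nΣw² − (Σw)²)(nΣz² − (Σz)²)]
Numerator: 5×3954 − 122×170 = -970
Denominator: √[(19160 − 14884)(29670 − 28900)] = √[4276 × 770] = 1814.5302
r = -970 / 1814.5302 ≈ -0.5346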